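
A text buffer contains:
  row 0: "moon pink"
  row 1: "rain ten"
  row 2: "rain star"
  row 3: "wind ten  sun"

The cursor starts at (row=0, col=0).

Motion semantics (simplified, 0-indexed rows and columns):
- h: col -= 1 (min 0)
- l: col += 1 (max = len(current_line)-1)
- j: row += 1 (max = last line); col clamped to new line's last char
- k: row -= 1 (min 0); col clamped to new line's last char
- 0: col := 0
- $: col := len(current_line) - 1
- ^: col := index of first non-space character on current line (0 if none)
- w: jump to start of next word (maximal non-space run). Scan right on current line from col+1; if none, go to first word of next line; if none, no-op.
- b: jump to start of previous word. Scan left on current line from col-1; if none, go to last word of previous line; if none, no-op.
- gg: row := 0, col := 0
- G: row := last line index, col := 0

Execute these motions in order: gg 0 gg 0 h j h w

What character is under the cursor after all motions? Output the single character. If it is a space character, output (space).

Answer: t

Derivation:
After 1 (gg): row=0 col=0 char='m'
After 2 (0): row=0 col=0 char='m'
After 3 (gg): row=0 col=0 char='m'
After 4 (0): row=0 col=0 char='m'
After 5 (h): row=0 col=0 char='m'
After 6 (j): row=1 col=0 char='r'
After 7 (h): row=1 col=0 char='r'
After 8 (w): row=1 col=5 char='t'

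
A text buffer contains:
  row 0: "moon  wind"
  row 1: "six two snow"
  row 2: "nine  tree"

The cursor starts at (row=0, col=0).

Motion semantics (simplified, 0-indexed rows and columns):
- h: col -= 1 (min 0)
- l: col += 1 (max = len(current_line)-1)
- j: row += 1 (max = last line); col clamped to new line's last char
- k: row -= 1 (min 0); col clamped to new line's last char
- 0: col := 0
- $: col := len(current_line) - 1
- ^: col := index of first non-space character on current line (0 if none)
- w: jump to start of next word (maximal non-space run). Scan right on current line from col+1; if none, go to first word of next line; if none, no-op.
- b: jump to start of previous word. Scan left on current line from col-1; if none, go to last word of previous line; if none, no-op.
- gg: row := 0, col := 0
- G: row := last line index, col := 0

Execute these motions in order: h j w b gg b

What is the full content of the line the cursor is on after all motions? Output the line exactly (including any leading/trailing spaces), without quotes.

Answer: moon  wind

Derivation:
After 1 (h): row=0 col=0 char='m'
After 2 (j): row=1 col=0 char='s'
After 3 (w): row=1 col=4 char='t'
After 4 (b): row=1 col=0 char='s'
After 5 (gg): row=0 col=0 char='m'
After 6 (b): row=0 col=0 char='m'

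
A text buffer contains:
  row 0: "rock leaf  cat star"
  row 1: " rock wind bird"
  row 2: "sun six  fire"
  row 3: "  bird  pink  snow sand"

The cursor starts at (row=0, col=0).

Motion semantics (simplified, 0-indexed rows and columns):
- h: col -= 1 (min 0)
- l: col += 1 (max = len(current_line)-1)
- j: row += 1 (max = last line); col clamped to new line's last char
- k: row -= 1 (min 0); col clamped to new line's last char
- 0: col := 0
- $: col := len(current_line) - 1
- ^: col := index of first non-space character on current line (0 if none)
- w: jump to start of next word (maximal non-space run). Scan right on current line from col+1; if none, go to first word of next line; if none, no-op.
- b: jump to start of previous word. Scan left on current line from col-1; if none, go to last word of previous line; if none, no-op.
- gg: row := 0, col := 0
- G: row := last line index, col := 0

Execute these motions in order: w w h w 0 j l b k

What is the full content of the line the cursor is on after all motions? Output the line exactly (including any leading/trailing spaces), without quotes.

Answer: rock leaf  cat star

Derivation:
After 1 (w): row=0 col=5 char='l'
After 2 (w): row=0 col=11 char='c'
After 3 (h): row=0 col=10 char='_'
After 4 (w): row=0 col=11 char='c'
After 5 (0): row=0 col=0 char='r'
After 6 (j): row=1 col=0 char='_'
After 7 (l): row=1 col=1 char='r'
After 8 (b): row=0 col=15 char='s'
After 9 (k): row=0 col=15 char='s'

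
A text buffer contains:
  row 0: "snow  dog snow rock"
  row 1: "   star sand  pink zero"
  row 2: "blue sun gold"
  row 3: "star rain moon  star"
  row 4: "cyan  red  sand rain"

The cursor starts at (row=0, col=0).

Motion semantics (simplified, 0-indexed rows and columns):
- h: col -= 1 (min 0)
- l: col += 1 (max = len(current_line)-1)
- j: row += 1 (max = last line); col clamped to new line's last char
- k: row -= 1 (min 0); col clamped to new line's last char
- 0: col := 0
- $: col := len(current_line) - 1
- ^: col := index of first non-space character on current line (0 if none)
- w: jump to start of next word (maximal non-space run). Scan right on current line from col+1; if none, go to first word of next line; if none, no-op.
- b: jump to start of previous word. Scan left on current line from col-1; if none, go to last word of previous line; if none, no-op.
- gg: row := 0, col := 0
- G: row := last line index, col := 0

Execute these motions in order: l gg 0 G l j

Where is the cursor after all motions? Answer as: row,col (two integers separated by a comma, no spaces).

Answer: 4,1

Derivation:
After 1 (l): row=0 col=1 char='n'
After 2 (gg): row=0 col=0 char='s'
After 3 (0): row=0 col=0 char='s'
After 4 (G): row=4 col=0 char='c'
After 5 (l): row=4 col=1 char='y'
After 6 (j): row=4 col=1 char='y'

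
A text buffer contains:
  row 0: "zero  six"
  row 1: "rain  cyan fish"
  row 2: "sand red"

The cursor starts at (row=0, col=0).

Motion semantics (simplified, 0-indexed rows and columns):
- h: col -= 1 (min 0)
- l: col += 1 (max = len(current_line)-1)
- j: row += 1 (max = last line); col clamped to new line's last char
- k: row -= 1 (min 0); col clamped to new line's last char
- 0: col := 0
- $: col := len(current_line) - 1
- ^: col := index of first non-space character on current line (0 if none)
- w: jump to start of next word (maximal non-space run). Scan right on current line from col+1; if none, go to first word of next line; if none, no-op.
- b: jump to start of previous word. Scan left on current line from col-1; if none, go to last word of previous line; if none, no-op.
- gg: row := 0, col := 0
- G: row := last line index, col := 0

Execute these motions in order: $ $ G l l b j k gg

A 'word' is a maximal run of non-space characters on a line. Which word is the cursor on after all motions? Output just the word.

Answer: zero

Derivation:
After 1 ($): row=0 col=8 char='x'
After 2 ($): row=0 col=8 char='x'
After 3 (G): row=2 col=0 char='s'
After 4 (l): row=2 col=1 char='a'
After 5 (l): row=2 col=2 char='n'
After 6 (b): row=2 col=0 char='s'
After 7 (j): row=2 col=0 char='s'
After 8 (k): row=1 col=0 char='r'
After 9 (gg): row=0 col=0 char='z'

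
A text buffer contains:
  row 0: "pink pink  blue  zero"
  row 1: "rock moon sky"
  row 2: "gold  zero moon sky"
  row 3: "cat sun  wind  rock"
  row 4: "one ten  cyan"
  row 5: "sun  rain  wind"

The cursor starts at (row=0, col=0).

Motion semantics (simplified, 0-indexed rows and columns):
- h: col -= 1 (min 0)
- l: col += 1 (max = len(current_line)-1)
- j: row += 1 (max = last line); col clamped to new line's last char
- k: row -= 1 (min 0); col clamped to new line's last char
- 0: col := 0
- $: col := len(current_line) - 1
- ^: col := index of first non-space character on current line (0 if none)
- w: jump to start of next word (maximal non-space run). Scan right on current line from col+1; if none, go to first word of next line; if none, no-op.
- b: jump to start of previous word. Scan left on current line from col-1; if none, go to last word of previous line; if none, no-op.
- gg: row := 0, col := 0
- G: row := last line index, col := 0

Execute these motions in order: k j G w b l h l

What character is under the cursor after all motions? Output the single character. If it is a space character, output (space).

After 1 (k): row=0 col=0 char='p'
After 2 (j): row=1 col=0 char='r'
After 3 (G): row=5 col=0 char='s'
After 4 (w): row=5 col=5 char='r'
After 5 (b): row=5 col=0 char='s'
After 6 (l): row=5 col=1 char='u'
After 7 (h): row=5 col=0 char='s'
After 8 (l): row=5 col=1 char='u'

Answer: u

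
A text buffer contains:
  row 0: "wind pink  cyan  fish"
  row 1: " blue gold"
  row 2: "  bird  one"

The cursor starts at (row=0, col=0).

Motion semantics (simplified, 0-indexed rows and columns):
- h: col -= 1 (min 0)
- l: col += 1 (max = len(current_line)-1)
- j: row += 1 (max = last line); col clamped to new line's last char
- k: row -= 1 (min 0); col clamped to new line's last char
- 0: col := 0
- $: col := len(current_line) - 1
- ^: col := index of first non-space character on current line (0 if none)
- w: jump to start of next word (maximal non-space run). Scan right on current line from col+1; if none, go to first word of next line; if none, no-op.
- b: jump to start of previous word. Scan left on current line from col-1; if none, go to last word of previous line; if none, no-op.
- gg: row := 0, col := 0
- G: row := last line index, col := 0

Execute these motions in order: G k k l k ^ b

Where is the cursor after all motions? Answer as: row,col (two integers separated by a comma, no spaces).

Answer: 0,0

Derivation:
After 1 (G): row=2 col=0 char='_'
After 2 (k): row=1 col=0 char='_'
After 3 (k): row=0 col=0 char='w'
After 4 (l): row=0 col=1 char='i'
After 5 (k): row=0 col=1 char='i'
After 6 (^): row=0 col=0 char='w'
After 7 (b): row=0 col=0 char='w'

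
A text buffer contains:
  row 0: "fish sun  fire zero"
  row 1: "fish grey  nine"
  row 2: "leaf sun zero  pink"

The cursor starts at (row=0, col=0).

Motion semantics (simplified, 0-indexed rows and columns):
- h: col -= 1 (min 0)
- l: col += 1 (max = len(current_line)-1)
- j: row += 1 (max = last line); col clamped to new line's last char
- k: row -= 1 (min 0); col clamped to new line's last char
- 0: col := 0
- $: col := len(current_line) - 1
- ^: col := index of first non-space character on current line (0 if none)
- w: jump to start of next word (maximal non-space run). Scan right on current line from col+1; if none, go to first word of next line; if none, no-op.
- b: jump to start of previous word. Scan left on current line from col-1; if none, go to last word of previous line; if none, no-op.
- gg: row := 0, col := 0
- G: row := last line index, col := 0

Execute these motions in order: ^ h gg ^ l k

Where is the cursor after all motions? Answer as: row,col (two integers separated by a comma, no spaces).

After 1 (^): row=0 col=0 char='f'
After 2 (h): row=0 col=0 char='f'
After 3 (gg): row=0 col=0 char='f'
After 4 (^): row=0 col=0 char='f'
After 5 (l): row=0 col=1 char='i'
After 6 (k): row=0 col=1 char='i'

Answer: 0,1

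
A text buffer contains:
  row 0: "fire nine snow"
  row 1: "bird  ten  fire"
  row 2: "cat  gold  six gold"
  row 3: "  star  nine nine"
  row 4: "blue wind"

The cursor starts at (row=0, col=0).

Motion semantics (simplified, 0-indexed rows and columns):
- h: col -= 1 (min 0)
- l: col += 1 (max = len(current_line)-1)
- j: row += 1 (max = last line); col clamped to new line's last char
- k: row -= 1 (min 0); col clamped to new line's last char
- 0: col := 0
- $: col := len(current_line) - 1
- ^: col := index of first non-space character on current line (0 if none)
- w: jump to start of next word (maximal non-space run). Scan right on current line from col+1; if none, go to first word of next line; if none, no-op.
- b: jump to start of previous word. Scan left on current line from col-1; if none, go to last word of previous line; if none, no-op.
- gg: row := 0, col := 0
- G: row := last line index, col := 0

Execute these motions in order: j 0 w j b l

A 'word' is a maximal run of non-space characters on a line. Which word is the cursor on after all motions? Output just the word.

Answer: gold

Derivation:
After 1 (j): row=1 col=0 char='b'
After 2 (0): row=1 col=0 char='b'
After 3 (w): row=1 col=6 char='t'
After 4 (j): row=2 col=6 char='o'
After 5 (b): row=2 col=5 char='g'
After 6 (l): row=2 col=6 char='o'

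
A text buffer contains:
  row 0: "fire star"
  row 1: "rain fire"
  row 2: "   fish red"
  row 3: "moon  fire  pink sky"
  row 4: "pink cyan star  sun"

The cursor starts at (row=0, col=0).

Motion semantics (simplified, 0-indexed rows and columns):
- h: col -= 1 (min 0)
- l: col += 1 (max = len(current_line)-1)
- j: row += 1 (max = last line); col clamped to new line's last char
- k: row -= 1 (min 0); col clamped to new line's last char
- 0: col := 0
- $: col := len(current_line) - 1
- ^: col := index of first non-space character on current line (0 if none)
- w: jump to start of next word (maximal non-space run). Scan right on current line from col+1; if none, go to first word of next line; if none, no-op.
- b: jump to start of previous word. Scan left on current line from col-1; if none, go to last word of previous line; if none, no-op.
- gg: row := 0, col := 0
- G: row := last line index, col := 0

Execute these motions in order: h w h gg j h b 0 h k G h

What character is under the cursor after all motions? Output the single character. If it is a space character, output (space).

After 1 (h): row=0 col=0 char='f'
After 2 (w): row=0 col=5 char='s'
After 3 (h): row=0 col=4 char='_'
After 4 (gg): row=0 col=0 char='f'
After 5 (j): row=1 col=0 char='r'
After 6 (h): row=1 col=0 char='r'
After 7 (b): row=0 col=5 char='s'
After 8 (0): row=0 col=0 char='f'
After 9 (h): row=0 col=0 char='f'
After 10 (k): row=0 col=0 char='f'
After 11 (G): row=4 col=0 char='p'
After 12 (h): row=4 col=0 char='p'

Answer: p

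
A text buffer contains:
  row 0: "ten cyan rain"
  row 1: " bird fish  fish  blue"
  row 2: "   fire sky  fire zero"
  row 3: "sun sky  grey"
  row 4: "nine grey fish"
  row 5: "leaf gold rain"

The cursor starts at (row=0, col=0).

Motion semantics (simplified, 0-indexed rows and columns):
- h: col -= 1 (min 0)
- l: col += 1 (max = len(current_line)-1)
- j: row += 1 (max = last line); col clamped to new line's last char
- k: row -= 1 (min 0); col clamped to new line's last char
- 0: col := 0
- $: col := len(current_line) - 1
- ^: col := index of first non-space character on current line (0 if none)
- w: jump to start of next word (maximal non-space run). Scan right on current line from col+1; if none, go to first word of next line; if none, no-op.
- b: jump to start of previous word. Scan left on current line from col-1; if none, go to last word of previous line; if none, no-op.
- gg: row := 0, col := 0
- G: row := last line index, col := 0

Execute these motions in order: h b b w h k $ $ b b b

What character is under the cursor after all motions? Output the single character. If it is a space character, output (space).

Answer: t

Derivation:
After 1 (h): row=0 col=0 char='t'
After 2 (b): row=0 col=0 char='t'
After 3 (b): row=0 col=0 char='t'
After 4 (w): row=0 col=4 char='c'
After 5 (h): row=0 col=3 char='_'
After 6 (k): row=0 col=3 char='_'
After 7 ($): row=0 col=12 char='n'
After 8 ($): row=0 col=12 char='n'
After 9 (b): row=0 col=9 char='r'
After 10 (b): row=0 col=4 char='c'
After 11 (b): row=0 col=0 char='t'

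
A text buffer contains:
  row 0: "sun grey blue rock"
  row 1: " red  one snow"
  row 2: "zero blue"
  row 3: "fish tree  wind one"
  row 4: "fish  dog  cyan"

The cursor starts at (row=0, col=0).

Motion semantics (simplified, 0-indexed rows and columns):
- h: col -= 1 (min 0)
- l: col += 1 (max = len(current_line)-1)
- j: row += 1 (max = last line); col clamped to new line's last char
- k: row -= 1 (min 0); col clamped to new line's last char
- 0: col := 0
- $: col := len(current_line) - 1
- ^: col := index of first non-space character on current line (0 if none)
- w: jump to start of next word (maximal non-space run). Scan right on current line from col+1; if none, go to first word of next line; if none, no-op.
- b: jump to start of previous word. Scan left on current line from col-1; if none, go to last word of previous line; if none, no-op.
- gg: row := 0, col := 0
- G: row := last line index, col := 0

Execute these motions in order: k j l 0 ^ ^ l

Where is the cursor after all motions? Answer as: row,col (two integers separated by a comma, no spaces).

After 1 (k): row=0 col=0 char='s'
After 2 (j): row=1 col=0 char='_'
After 3 (l): row=1 col=1 char='r'
After 4 (0): row=1 col=0 char='_'
After 5 (^): row=1 col=1 char='r'
After 6 (^): row=1 col=1 char='r'
After 7 (l): row=1 col=2 char='e'

Answer: 1,2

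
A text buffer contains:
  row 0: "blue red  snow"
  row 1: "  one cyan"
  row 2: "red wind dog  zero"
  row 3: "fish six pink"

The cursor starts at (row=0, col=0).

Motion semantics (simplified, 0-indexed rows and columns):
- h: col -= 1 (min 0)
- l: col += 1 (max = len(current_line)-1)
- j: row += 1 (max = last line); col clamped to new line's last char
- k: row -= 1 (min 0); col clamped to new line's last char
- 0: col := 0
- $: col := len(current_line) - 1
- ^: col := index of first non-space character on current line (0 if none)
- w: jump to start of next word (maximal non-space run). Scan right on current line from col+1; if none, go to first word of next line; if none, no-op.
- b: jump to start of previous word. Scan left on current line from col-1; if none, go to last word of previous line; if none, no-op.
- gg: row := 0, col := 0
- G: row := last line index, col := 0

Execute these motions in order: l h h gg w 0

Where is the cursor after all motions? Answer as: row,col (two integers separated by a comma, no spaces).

Answer: 0,0

Derivation:
After 1 (l): row=0 col=1 char='l'
After 2 (h): row=0 col=0 char='b'
After 3 (h): row=0 col=0 char='b'
After 4 (gg): row=0 col=0 char='b'
After 5 (w): row=0 col=5 char='r'
After 6 (0): row=0 col=0 char='b'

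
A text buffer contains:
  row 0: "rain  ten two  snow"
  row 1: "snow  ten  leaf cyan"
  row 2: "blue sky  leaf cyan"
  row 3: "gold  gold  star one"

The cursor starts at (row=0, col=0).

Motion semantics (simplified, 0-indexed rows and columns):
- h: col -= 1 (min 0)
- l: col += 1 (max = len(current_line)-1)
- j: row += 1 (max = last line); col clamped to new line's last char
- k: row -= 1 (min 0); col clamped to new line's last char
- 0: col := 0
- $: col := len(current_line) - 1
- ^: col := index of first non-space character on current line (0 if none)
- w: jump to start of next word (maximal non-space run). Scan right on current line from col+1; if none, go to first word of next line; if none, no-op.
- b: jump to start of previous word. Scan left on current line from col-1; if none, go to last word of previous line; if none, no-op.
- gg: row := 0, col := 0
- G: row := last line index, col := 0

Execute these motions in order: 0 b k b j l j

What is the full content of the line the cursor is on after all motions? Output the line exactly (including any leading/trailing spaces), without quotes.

After 1 (0): row=0 col=0 char='r'
After 2 (b): row=0 col=0 char='r'
After 3 (k): row=0 col=0 char='r'
After 4 (b): row=0 col=0 char='r'
After 5 (j): row=1 col=0 char='s'
After 6 (l): row=1 col=1 char='n'
After 7 (j): row=2 col=1 char='l'

Answer: blue sky  leaf cyan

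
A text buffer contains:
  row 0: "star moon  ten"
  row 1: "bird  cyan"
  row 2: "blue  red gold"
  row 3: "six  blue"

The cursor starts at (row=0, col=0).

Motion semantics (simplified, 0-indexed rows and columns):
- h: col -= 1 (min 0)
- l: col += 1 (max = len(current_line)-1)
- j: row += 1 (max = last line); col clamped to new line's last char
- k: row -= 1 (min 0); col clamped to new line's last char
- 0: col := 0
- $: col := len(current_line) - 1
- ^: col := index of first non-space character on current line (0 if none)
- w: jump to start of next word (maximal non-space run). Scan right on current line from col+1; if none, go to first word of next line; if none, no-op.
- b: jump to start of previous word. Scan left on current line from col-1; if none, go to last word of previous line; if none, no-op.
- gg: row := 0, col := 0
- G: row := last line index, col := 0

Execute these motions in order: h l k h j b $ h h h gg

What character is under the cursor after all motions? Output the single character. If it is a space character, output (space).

After 1 (h): row=0 col=0 char='s'
After 2 (l): row=0 col=1 char='t'
After 3 (k): row=0 col=1 char='t'
After 4 (h): row=0 col=0 char='s'
After 5 (j): row=1 col=0 char='b'
After 6 (b): row=0 col=11 char='t'
After 7 ($): row=0 col=13 char='n'
After 8 (h): row=0 col=12 char='e'
After 9 (h): row=0 col=11 char='t'
After 10 (h): row=0 col=10 char='_'
After 11 (gg): row=0 col=0 char='s'

Answer: s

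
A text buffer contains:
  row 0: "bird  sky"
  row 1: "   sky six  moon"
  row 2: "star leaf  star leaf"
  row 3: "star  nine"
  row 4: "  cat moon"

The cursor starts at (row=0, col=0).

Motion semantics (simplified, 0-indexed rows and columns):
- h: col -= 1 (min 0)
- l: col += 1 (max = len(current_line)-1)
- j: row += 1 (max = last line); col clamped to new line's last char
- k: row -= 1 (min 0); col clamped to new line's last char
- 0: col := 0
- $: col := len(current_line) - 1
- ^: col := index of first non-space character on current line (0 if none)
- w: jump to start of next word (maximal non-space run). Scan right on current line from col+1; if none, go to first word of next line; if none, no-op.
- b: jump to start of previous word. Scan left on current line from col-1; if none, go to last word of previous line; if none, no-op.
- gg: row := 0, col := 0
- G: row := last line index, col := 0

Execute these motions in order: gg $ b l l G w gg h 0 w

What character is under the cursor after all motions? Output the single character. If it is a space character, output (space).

After 1 (gg): row=0 col=0 char='b'
After 2 ($): row=0 col=8 char='y'
After 3 (b): row=0 col=6 char='s'
After 4 (l): row=0 col=7 char='k'
After 5 (l): row=0 col=8 char='y'
After 6 (G): row=4 col=0 char='_'
After 7 (w): row=4 col=2 char='c'
After 8 (gg): row=0 col=0 char='b'
After 9 (h): row=0 col=0 char='b'
After 10 (0): row=0 col=0 char='b'
After 11 (w): row=0 col=6 char='s'

Answer: s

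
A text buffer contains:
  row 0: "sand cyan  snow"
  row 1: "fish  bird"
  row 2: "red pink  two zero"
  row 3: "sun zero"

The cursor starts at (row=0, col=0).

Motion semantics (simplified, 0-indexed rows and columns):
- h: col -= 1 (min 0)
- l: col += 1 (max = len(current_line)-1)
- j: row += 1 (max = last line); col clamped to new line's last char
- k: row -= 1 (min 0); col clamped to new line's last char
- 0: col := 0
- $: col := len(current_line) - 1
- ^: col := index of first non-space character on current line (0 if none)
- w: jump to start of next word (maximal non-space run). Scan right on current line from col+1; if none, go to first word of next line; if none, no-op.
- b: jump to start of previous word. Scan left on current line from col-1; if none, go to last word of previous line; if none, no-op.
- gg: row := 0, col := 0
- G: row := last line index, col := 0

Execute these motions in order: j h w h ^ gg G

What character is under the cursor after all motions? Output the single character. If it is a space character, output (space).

After 1 (j): row=1 col=0 char='f'
After 2 (h): row=1 col=0 char='f'
After 3 (w): row=1 col=6 char='b'
After 4 (h): row=1 col=5 char='_'
After 5 (^): row=1 col=0 char='f'
After 6 (gg): row=0 col=0 char='s'
After 7 (G): row=3 col=0 char='s'

Answer: s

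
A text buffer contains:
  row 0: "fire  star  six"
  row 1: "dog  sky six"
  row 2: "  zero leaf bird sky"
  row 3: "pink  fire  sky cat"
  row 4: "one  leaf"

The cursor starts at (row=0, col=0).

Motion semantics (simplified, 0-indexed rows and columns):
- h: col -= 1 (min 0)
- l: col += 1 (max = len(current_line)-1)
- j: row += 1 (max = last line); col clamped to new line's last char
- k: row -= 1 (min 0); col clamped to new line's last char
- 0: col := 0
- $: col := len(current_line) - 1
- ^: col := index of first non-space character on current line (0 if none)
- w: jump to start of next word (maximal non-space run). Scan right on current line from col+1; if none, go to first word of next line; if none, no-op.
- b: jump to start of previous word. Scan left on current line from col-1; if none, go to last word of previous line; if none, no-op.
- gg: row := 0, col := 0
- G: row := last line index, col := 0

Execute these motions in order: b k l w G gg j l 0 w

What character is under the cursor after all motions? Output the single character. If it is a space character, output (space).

After 1 (b): row=0 col=0 char='f'
After 2 (k): row=0 col=0 char='f'
After 3 (l): row=0 col=1 char='i'
After 4 (w): row=0 col=6 char='s'
After 5 (G): row=4 col=0 char='o'
After 6 (gg): row=0 col=0 char='f'
After 7 (j): row=1 col=0 char='d'
After 8 (l): row=1 col=1 char='o'
After 9 (0): row=1 col=0 char='d'
After 10 (w): row=1 col=5 char='s'

Answer: s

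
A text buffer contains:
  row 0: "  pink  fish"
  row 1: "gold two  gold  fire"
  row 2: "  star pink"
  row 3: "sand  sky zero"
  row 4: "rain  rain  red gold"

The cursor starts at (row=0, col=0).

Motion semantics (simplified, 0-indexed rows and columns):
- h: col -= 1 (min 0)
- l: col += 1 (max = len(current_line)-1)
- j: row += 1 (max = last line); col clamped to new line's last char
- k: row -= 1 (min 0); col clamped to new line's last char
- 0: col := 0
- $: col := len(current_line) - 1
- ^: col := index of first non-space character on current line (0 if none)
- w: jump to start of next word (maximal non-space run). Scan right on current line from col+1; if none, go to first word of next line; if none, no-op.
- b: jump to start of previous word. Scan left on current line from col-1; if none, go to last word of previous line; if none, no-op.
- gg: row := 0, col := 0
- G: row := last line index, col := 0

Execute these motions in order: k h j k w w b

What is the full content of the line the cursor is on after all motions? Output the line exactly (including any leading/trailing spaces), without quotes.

Answer:   pink  fish

Derivation:
After 1 (k): row=0 col=0 char='_'
After 2 (h): row=0 col=0 char='_'
After 3 (j): row=1 col=0 char='g'
After 4 (k): row=0 col=0 char='_'
After 5 (w): row=0 col=2 char='p'
After 6 (w): row=0 col=8 char='f'
After 7 (b): row=0 col=2 char='p'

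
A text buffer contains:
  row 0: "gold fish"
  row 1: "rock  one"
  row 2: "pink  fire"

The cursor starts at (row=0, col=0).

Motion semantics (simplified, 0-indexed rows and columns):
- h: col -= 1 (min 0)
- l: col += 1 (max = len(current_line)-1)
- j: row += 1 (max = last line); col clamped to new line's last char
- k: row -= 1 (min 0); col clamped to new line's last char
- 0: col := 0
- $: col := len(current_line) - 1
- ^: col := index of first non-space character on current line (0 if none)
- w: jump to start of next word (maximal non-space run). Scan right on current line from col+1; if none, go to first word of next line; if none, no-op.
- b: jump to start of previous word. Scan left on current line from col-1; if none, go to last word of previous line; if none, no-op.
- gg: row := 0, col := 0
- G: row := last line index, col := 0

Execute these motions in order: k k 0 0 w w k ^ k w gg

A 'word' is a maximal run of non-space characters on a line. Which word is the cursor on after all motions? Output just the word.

Answer: gold

Derivation:
After 1 (k): row=0 col=0 char='g'
After 2 (k): row=0 col=0 char='g'
After 3 (0): row=0 col=0 char='g'
After 4 (0): row=0 col=0 char='g'
After 5 (w): row=0 col=5 char='f'
After 6 (w): row=1 col=0 char='r'
After 7 (k): row=0 col=0 char='g'
After 8 (^): row=0 col=0 char='g'
After 9 (k): row=0 col=0 char='g'
After 10 (w): row=0 col=5 char='f'
After 11 (gg): row=0 col=0 char='g'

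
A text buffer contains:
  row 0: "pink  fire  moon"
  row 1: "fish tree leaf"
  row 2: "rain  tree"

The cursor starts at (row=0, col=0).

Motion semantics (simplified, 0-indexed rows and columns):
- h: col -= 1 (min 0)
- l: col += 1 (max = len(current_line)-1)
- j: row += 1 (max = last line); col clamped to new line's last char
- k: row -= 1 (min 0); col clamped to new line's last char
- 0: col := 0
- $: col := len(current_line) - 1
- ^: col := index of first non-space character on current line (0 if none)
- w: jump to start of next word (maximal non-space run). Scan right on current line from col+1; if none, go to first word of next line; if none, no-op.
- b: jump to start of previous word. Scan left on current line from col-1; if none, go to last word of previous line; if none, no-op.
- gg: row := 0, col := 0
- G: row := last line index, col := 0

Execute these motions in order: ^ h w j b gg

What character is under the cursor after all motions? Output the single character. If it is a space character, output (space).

After 1 (^): row=0 col=0 char='p'
After 2 (h): row=0 col=0 char='p'
After 3 (w): row=0 col=6 char='f'
After 4 (j): row=1 col=6 char='r'
After 5 (b): row=1 col=5 char='t'
After 6 (gg): row=0 col=0 char='p'

Answer: p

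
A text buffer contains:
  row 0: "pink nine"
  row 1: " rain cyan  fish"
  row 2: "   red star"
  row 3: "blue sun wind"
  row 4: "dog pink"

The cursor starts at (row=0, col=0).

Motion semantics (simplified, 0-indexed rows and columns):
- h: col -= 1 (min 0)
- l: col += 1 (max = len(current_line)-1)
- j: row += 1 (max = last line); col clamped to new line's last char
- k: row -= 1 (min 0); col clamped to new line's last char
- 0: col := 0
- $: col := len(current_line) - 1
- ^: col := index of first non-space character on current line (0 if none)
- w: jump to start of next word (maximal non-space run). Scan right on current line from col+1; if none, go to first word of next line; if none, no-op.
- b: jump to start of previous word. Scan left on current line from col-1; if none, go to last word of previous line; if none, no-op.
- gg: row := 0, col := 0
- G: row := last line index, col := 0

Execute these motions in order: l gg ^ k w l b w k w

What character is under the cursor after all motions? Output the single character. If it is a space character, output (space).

Answer: n

Derivation:
After 1 (l): row=0 col=1 char='i'
After 2 (gg): row=0 col=0 char='p'
After 3 (^): row=0 col=0 char='p'
After 4 (k): row=0 col=0 char='p'
After 5 (w): row=0 col=5 char='n'
After 6 (l): row=0 col=6 char='i'
After 7 (b): row=0 col=5 char='n'
After 8 (w): row=1 col=1 char='r'
After 9 (k): row=0 col=1 char='i'
After 10 (w): row=0 col=5 char='n'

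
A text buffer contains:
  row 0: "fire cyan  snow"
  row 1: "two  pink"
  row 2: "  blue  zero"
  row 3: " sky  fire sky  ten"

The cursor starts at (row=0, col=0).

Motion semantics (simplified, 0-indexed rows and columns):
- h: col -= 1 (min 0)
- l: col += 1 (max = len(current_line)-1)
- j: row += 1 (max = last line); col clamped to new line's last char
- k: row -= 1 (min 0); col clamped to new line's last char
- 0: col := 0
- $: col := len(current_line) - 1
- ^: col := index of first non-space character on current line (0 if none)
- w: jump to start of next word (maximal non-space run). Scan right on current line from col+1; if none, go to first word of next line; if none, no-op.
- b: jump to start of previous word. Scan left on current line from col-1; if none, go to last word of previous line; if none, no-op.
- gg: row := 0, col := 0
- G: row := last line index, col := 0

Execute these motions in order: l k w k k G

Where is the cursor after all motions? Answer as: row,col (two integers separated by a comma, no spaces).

Answer: 3,0

Derivation:
After 1 (l): row=0 col=1 char='i'
After 2 (k): row=0 col=1 char='i'
After 3 (w): row=0 col=5 char='c'
After 4 (k): row=0 col=5 char='c'
After 5 (k): row=0 col=5 char='c'
After 6 (G): row=3 col=0 char='_'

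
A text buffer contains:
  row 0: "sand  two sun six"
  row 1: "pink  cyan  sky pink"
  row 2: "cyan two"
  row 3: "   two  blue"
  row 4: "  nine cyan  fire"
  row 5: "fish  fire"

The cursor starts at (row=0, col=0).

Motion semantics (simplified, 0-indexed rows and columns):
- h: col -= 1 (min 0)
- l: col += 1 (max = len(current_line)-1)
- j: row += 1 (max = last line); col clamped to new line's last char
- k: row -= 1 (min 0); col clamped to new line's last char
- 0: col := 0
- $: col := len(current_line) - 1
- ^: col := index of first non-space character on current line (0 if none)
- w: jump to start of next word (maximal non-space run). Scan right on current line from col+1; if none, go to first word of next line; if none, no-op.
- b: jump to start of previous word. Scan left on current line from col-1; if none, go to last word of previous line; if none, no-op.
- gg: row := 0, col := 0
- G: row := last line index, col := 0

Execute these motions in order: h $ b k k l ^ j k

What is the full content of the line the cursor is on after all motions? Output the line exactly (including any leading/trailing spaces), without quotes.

After 1 (h): row=0 col=0 char='s'
After 2 ($): row=0 col=16 char='x'
After 3 (b): row=0 col=14 char='s'
After 4 (k): row=0 col=14 char='s'
After 5 (k): row=0 col=14 char='s'
After 6 (l): row=0 col=15 char='i'
After 7 (^): row=0 col=0 char='s'
After 8 (j): row=1 col=0 char='p'
After 9 (k): row=0 col=0 char='s'

Answer: sand  two sun six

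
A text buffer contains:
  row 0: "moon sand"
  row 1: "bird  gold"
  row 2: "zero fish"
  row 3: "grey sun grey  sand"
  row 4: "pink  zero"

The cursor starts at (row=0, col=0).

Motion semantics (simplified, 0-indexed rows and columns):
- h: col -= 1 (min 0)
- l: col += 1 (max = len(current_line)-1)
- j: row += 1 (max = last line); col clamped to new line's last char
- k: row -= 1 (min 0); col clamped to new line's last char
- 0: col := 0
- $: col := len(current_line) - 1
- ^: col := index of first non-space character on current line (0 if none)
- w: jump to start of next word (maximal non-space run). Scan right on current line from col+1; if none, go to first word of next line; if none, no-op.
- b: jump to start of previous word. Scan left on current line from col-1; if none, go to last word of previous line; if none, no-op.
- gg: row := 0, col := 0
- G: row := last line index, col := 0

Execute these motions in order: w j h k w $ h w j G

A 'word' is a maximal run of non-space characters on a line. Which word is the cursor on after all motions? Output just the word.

Answer: pink

Derivation:
After 1 (w): row=0 col=5 char='s'
After 2 (j): row=1 col=5 char='_'
After 3 (h): row=1 col=4 char='_'
After 4 (k): row=0 col=4 char='_'
After 5 (w): row=0 col=5 char='s'
After 6 ($): row=0 col=8 char='d'
After 7 (h): row=0 col=7 char='n'
After 8 (w): row=1 col=0 char='b'
After 9 (j): row=2 col=0 char='z'
After 10 (G): row=4 col=0 char='p'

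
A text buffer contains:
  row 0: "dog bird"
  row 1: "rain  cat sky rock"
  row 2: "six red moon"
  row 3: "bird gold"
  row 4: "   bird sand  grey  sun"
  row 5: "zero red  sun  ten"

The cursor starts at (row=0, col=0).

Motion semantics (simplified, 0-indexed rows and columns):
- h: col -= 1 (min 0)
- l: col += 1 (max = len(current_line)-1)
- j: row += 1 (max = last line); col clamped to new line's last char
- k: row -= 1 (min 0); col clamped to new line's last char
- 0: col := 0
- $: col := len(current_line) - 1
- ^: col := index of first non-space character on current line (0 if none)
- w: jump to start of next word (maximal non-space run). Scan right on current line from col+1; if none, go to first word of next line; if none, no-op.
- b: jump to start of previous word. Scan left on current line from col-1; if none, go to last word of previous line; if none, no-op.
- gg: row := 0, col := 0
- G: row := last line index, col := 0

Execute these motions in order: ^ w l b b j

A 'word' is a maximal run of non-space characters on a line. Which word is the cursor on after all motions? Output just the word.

Answer: rain

Derivation:
After 1 (^): row=0 col=0 char='d'
After 2 (w): row=0 col=4 char='b'
After 3 (l): row=0 col=5 char='i'
After 4 (b): row=0 col=4 char='b'
After 5 (b): row=0 col=0 char='d'
After 6 (j): row=1 col=0 char='r'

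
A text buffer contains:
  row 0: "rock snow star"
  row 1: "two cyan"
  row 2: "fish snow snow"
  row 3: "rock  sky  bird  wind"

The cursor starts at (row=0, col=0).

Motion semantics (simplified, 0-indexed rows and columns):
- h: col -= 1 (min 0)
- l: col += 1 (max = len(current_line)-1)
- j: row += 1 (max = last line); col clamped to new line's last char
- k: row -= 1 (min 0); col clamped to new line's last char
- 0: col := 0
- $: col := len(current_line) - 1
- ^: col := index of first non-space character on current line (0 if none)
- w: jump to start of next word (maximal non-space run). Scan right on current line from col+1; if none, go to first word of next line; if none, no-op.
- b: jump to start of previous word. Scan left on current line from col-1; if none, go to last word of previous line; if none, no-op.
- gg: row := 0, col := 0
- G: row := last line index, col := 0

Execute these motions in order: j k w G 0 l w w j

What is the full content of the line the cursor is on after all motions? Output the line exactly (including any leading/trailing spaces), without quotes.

After 1 (j): row=1 col=0 char='t'
After 2 (k): row=0 col=0 char='r'
After 3 (w): row=0 col=5 char='s'
After 4 (G): row=3 col=0 char='r'
After 5 (0): row=3 col=0 char='r'
After 6 (l): row=3 col=1 char='o'
After 7 (w): row=3 col=6 char='s'
After 8 (w): row=3 col=11 char='b'
After 9 (j): row=3 col=11 char='b'

Answer: rock  sky  bird  wind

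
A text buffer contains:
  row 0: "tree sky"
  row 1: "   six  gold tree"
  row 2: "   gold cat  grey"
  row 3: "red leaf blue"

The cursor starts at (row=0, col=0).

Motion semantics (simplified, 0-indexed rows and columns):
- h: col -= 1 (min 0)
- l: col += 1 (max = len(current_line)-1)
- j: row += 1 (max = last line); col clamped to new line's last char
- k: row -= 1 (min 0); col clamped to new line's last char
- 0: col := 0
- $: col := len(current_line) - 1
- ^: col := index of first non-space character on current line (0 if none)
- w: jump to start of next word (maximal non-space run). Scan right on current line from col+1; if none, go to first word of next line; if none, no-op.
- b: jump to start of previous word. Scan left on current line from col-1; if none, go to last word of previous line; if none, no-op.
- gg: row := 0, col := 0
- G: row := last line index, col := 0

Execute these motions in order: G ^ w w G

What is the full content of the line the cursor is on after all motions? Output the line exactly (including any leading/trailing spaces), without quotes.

Answer: red leaf blue

Derivation:
After 1 (G): row=3 col=0 char='r'
After 2 (^): row=3 col=0 char='r'
After 3 (w): row=3 col=4 char='l'
After 4 (w): row=3 col=9 char='b'
After 5 (G): row=3 col=0 char='r'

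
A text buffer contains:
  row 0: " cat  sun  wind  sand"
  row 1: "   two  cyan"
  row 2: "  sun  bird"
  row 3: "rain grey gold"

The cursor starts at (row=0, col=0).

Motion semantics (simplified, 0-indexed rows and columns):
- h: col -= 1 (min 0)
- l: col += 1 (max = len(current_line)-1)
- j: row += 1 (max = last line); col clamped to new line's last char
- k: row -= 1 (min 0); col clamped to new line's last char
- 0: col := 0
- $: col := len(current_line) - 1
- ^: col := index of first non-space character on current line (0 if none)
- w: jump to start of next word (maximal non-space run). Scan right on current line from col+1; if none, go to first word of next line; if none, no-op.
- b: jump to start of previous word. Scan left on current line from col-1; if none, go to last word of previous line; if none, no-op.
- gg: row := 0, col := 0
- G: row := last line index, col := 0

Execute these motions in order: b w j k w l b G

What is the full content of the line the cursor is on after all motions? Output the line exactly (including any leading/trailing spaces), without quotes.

After 1 (b): row=0 col=0 char='_'
After 2 (w): row=0 col=1 char='c'
After 3 (j): row=1 col=1 char='_'
After 4 (k): row=0 col=1 char='c'
After 5 (w): row=0 col=6 char='s'
After 6 (l): row=0 col=7 char='u'
After 7 (b): row=0 col=6 char='s'
After 8 (G): row=3 col=0 char='r'

Answer: rain grey gold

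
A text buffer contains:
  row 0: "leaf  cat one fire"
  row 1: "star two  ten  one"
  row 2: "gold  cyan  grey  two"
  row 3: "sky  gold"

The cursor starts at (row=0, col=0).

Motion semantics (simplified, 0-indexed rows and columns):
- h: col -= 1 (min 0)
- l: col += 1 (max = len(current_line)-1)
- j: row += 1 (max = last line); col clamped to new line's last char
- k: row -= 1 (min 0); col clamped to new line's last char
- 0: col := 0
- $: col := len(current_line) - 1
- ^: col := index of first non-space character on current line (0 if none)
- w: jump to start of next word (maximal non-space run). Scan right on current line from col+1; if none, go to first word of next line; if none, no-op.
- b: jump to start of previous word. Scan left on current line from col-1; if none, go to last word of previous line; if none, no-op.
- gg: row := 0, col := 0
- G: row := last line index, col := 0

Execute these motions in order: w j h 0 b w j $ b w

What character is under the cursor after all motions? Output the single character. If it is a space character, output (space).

Answer: s

Derivation:
After 1 (w): row=0 col=6 char='c'
After 2 (j): row=1 col=6 char='w'
After 3 (h): row=1 col=5 char='t'
After 4 (0): row=1 col=0 char='s'
After 5 (b): row=0 col=14 char='f'
After 6 (w): row=1 col=0 char='s'
After 7 (j): row=2 col=0 char='g'
After 8 ($): row=2 col=20 char='o'
After 9 (b): row=2 col=18 char='t'
After 10 (w): row=3 col=0 char='s'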